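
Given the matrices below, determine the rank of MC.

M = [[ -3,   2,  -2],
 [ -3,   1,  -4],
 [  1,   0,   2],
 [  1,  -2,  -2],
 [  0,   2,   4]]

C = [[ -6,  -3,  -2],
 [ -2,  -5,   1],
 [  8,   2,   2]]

First compute MC:
[[ -2,  -5,   4],
 [-16,  -4,  -1],
 [ 10,   1,   2],
 [-18,   3,  -8],
 [ 28,  -2,  10]]
Now row reduce the product.
R2 ← R2 − (8)·R1: [0, 36, -33]
R3 ← R3 + (5)·R1: [0, -24, 22]
R4 ← R4 − (9)·R1: [0, 48, -44]
R5 ← R5 + (14)·R1: [0, -72, 66]
R3 ← R3 + (2/3)·R2: [0, 0, 0]
R4 ← R4 − (4/3)·R2: [0, 0, 0]
R5 ← R5 + (2)·R2: [0, 0, 0]
2 nonzero rows, so rank(MC) = 2.

2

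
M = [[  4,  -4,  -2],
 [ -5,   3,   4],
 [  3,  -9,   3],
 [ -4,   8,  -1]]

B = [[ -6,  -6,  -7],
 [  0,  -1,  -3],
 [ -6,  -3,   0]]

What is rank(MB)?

First compute MB:
[[-12, -14, -16],
 [  6,  15,  26],
 [-36, -18,   6],
 [ 30,  19,   4]]
Now row reduce the product.
R2 ← R2 + (1/2)·R1: [0, 8, 18]
R3 ← R3 − (3)·R1: [0, 24, 54]
R4 ← R4 + (5/2)·R1: [0, -16, -36]
R3 ← R3 − (3)·R2: [0, 0, 0]
R4 ← R4 + (2)·R2: [0, 0, 0]
2 nonzero rows, so rank(MB) = 2.

2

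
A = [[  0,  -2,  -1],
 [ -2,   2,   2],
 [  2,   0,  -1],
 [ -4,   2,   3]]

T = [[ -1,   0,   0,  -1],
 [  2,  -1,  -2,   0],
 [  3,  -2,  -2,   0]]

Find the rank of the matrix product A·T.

2

First compute AT:
[[ -7,   4,   6,   0],
 [ 12,  -6,  -8,   2],
 [ -5,   2,   2,  -2],
 [ 17,  -8, -10,   4]]
Now row reduce the product.
R2 ← R2 + (12/7)·R1: [0, 6/7, 16/7, 2]
R3 ← R3 − (5/7)·R1: [0, -6/7, -16/7, -2]
R4 ← R4 + (17/7)·R1: [0, 12/7, 32/7, 4]
R3 ← R3 + R2: [0, 0, 0, 0]
R4 ← R4 − (2)·R2: [0, 0, 0, 0]
2 nonzero rows, so rank(AT) = 2.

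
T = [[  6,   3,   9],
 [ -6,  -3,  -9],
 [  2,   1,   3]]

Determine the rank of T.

Row reduce to echelon form.
R2 ← R2 + R1: [0, 0, 0]
R3 ← R3 − (1/3)·R1: [0, 0, 0]
Echelon form has 1 nonzero row, so rank(T) = 1.

1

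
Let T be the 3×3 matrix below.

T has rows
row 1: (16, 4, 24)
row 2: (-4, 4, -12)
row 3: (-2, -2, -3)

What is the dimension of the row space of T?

Row reduce to echelon form.
R2 ← R2 + (1/4)·R1: [0, 5, -6]
R3 ← R3 + (1/8)·R1: [0, -3/2, 0]
R3 ← R3 + (3/10)·R2: [0, 0, -9/5]
Echelon form has 3 nonzero rows, so rank(T) = 3.
The row space has dimension equal to the rank: 3.

3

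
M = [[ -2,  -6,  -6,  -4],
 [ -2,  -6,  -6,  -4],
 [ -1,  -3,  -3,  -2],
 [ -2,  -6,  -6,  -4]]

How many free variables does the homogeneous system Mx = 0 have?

3

Row reduce to echelon form.
R2 ← R2 − R1: [0, 0, 0, 0]
R3 ← R3 − (1/2)·R1: [0, 0, 0, 0]
R4 ← R4 − R1: [0, 0, 0, 0]
1 nonzero row, so rank(M) = 1.
M has 4 columns; by rank–nullity, nullity = 4 − 1 = 3.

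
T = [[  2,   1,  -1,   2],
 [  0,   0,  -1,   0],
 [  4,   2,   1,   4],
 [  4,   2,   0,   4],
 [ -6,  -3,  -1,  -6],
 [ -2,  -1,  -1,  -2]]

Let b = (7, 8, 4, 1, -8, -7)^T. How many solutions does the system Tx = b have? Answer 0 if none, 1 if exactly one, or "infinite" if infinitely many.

Row reduce the augmented matrix [T | b].
R3 ← R3 − (2)·R1: [0, 0, 3, 0, -10]
R4 ← R4 − (2)·R1: [0, 0, 2, 0, -13]
R5 ← R5 + (3)·R1: [0, 0, -4, 0, 13]
R6 ← R6 + R1: [0, 0, -2, 0, 0]
R3 ← R3 + (3)·R2: [0, 0, 0, 0, 14]
R4 ← R4 + (2)·R2: [0, 0, 0, 0, 3]
R5 ← R5 − (4)·R2: [0, 0, 0, 0, -19]
R6 ← R6 − (2)·R2: [0, 0, 0, 0, -16]
R4 ← R4 − (3/14)·R3: [0, 0, 0, 0, 0]
R5 ← R5 + (19/14)·R3: [0, 0, 0, 0, 0]
R6 ← R6 + (8/7)·R3: [0, 0, 0, 0, 0]
The echelon form has 3 nonzero rows; the last pivot sits in the augmented column, so rank(T) = 2 but rank([T|b]) = 3.
Since the ranks differ, the system is inconsistent.
It has no solutions.

0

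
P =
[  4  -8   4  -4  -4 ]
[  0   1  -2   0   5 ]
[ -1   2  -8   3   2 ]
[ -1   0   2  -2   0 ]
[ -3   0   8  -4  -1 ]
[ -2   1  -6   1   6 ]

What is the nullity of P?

Row reduce to echelon form.
R3 ← R3 + (1/4)·R1: [0, 0, -7, 2, 1]
R4 ← R4 + (1/4)·R1: [0, -2, 3, -3, -1]
R5 ← R5 + (3/4)·R1: [0, -6, 11, -7, -4]
R6 ← R6 + (1/2)·R1: [0, -3, -4, -1, 4]
R4 ← R4 + (2)·R2: [0, 0, -1, -3, 9]
R5 ← R5 + (6)·R2: [0, 0, -1, -7, 26]
R6 ← R6 + (3)·R2: [0, 0, -10, -1, 19]
R4 ← R4 − (1/7)·R3: [0, 0, 0, -23/7, 62/7]
R5 ← R5 − (1/7)·R3: [0, 0, 0, -51/7, 181/7]
R6 ← R6 − (10/7)·R3: [0, 0, 0, -27/7, 123/7]
R5 ← R5 − (51/23)·R4: [0, 0, 0, 0, 143/23]
R6 ← R6 − (27/23)·R4: [0, 0, 0, 0, 165/23]
R6 ← R6 − (15/13)·R5: [0, 0, 0, 0, 0]
5 nonzero rows, so rank(P) = 5.
P has 5 columns; by rank–nullity, nullity = 5 − 5 = 0.

0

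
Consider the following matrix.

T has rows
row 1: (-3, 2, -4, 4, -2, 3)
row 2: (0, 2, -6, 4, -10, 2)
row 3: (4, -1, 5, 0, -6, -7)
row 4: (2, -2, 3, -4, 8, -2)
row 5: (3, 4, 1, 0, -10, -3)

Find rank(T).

5

Row reduce to echelon form.
R3 ← R3 + (4/3)·R1: [0, 5/3, -1/3, 16/3, -26/3, -3]
R4 ← R4 + (2/3)·R1: [0, -2/3, 1/3, -4/3, 20/3, 0]
R5 ← R5 + R1: [0, 6, -3, 4, -12, 0]
R3 ← R3 − (5/6)·R2: [0, 0, 14/3, 2, -1/3, -14/3]
R4 ← R4 + (1/3)·R2: [0, 0, -5/3, 0, 10/3, 2/3]
R5 ← R5 − (3)·R2: [0, 0, 15, -8, 18, -6]
R4 ← R4 + (5/14)·R3: [0, 0, 0, 5/7, 45/14, -1]
R5 ← R5 − (45/14)·R3: [0, 0, 0, -101/7, 267/14, 9]
R5 ← R5 + (101/5)·R4: [0, 0, 0, 0, 84, -56/5]
Echelon form has 5 nonzero rows, so rank(T) = 5.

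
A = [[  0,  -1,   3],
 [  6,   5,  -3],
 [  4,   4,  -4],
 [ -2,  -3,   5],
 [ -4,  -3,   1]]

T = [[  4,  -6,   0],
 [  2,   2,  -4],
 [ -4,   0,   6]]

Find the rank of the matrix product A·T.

First compute AT:
[[-14,  -2,  22],
 [ 46, -26, -38],
 [ 40, -16, -40],
 [-34,   6,  42],
 [-26,  18,  18]]
Now row reduce the product.
R2 ← R2 + (23/7)·R1: [0, -228/7, 240/7]
R3 ← R3 + (20/7)·R1: [0, -152/7, 160/7]
R4 ← R4 − (17/7)·R1: [0, 76/7, -80/7]
R5 ← R5 − (13/7)·R1: [0, 152/7, -160/7]
R3 ← R3 − (2/3)·R2: [0, 0, 0]
R4 ← R4 + (1/3)·R2: [0, 0, 0]
R5 ← R5 + (2/3)·R2: [0, 0, 0]
2 nonzero rows, so rank(AT) = 2.

2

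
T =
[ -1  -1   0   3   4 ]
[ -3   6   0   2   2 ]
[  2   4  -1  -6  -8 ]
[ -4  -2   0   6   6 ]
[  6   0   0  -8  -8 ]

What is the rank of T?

Row reduce to echelon form.
R2 ← R2 − (3)·R1: [0, 9, 0, -7, -10]
R3 ← R3 + (2)·R1: [0, 2, -1, 0, 0]
R4 ← R4 − (4)·R1: [0, 2, 0, -6, -10]
R5 ← R5 + (6)·R1: [0, -6, 0, 10, 16]
R3 ← R3 − (2/9)·R2: [0, 0, -1, 14/9, 20/9]
R4 ← R4 − (2/9)·R2: [0, 0, 0, -40/9, -70/9]
R5 ← R5 + (2/3)·R2: [0, 0, 0, 16/3, 28/3]
R5 ← R5 + (6/5)·R4: [0, 0, 0, 0, 0]
Echelon form has 4 nonzero rows, so rank(T) = 4.

4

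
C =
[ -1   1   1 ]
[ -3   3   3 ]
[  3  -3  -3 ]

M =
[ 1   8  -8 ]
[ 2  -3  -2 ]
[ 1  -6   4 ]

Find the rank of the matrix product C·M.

First compute CM:
[[  2, -17,  10],
 [  6, -51,  30],
 [ -6,  51, -30]]
Now row reduce the product.
R2 ← R2 − (3)·R1: [0, 0, 0]
R3 ← R3 + (3)·R1: [0, 0, 0]
1 nonzero row, so rank(CM) = 1.

1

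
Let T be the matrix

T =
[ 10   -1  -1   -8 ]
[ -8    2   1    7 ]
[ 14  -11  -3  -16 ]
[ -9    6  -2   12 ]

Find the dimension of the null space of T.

1

Row reduce to echelon form.
R2 ← R2 + (4/5)·R1: [0, 6/5, 1/5, 3/5]
R3 ← R3 − (7/5)·R1: [0, -48/5, -8/5, -24/5]
R4 ← R4 + (9/10)·R1: [0, 51/10, -29/10, 24/5]
R3 ← R3 + (8)·R2: [0, 0, 0, 0]
R4 ← R4 − (17/4)·R2: [0, 0, -15/4, 9/4]
Swap R3 ↔ R4
3 nonzero rows, so rank(T) = 3.
T has 4 columns; by rank–nullity, nullity = 4 − 3 = 1.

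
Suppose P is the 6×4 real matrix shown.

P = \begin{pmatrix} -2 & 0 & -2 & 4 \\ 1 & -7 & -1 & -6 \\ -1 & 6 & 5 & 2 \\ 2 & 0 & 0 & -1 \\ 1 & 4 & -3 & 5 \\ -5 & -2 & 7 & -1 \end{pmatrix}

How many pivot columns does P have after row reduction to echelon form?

4

Row reduce to echelon form.
R2 ← R2 + (1/2)·R1: [0, -7, -2, -4]
R3 ← R3 − (1/2)·R1: [0, 6, 6, 0]
R4 ← R4 + R1: [0, 0, -2, 3]
R5 ← R5 + (1/2)·R1: [0, 4, -4, 7]
R6 ← R6 − (5/2)·R1: [0, -2, 12, -11]
R3 ← R3 + (6/7)·R2: [0, 0, 30/7, -24/7]
R5 ← R5 + (4/7)·R2: [0, 0, -36/7, 33/7]
R6 ← R6 − (2/7)·R2: [0, 0, 88/7, -69/7]
R4 ← R4 + (7/15)·R3: [0, 0, 0, 7/5]
R5 ← R5 + (6/5)·R3: [0, 0, 0, 3/5]
R6 ← R6 − (44/15)·R3: [0, 0, 0, 1/5]
R5 ← R5 − (3/7)·R4: [0, 0, 0, 0]
R6 ← R6 − (1/7)·R4: [0, 0, 0, 0]
Echelon form has 4 nonzero rows, so rank(P) = 4.
Each nonzero row contributes one pivot column: 4 pivot columns.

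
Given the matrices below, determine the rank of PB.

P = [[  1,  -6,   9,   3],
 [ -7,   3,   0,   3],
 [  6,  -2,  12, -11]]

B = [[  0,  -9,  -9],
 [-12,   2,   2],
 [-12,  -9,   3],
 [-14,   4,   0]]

3

First compute PB:
[[-78, -90,   6],
 [-78,  81,  69],
 [ 34, -210, -22]]
Now row reduce the product.
R2 ← R2 − R1: [0, 171, 63]
R3 ← R3 + (17/39)·R1: [0, -3240/13, -252/13]
R3 ← R3 + (360/247)·R2: [0, 0, 17892/247]
3 nonzero rows, so rank(PB) = 3.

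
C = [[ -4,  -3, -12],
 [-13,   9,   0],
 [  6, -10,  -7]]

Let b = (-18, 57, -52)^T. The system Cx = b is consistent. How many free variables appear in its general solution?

Row reduce the augmented matrix [C | b].
R2 ← R2 − (13/4)·R1: [0, 75/4, 39, 231/2]
R3 ← R3 + (3/2)·R1: [0, -29/2, -25, -79]
R3 ← R3 + (58/75)·R2: [0, 0, 129/25, 258/25]
The echelon form has 3 nonzero rows, and every pivot lies in the first 3 columns, so rank(C) = rank([C|b]) = 3.
The system is consistent.
Free variables = (unknowns) − (rank) = 3 − 3 = 0.

0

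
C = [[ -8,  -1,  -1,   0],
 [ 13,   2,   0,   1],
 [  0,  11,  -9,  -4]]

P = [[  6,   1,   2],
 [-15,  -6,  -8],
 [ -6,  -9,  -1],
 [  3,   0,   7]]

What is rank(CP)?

First compute CP:
[[-27,   7,  -7],
 [ 51,   1,  17],
 [-123,  15, -107]]
Now row reduce the product.
R2 ← R2 + (17/9)·R1: [0, 128/9, 34/9]
R3 ← R3 − (41/9)·R1: [0, -152/9, -676/9]
R3 ← R3 + (19/16)·R2: [0, 0, -565/8]
3 nonzero rows, so rank(CP) = 3.

3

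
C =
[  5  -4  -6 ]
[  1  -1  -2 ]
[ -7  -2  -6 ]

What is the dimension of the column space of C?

Row reduce to echelon form.
R2 ← R2 − (1/5)·R1: [0, -1/5, -4/5]
R3 ← R3 + (7/5)·R1: [0, -38/5, -72/5]
R3 ← R3 − (38)·R2: [0, 0, 16]
Echelon form has 3 nonzero rows, so rank(C) = 3.
The column space has dimension equal to the rank: 3.

3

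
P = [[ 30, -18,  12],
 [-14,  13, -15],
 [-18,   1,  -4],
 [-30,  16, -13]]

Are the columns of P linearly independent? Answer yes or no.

Row reduce P to echelon form.
R2 ← R2 + (7/15)·R1: [0, 23/5, -47/5]
R3 ← R3 + (3/5)·R1: [0, -49/5, 16/5]
R4 ← R4 + R1: [0, -2, -1]
R3 ← R3 + (49/23)·R2: [0, 0, -387/23]
R4 ← R4 + (10/23)·R2: [0, 0, -117/23]
R4 ← R4 − (13/43)·R3: [0, 0, 0]
3 pivots among 3 columns.
Every column is a pivot column, so the columns are linearly independent.

yes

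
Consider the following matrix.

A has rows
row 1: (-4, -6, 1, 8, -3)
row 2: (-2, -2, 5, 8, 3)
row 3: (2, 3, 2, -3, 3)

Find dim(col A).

Row reduce to echelon form.
R2 ← R2 − (1/2)·R1: [0, 1, 9/2, 4, 9/2]
R3 ← R3 + (1/2)·R1: [0, 0, 5/2, 1, 3/2]
Echelon form has 3 nonzero rows, so rank(A) = 3.
The column space has dimension equal to the rank: 3.

3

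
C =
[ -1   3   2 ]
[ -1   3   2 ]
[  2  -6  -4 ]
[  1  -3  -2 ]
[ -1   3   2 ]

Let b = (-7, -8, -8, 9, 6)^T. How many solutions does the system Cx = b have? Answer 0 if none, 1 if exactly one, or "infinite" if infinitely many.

0

Row reduce the augmented matrix [C | b].
R2 ← R2 − R1: [0, 0, 0, -1]
R3 ← R3 + (2)·R1: [0, 0, 0, -22]
R4 ← R4 + R1: [0, 0, 0, 2]
R5 ← R5 − R1: [0, 0, 0, 13]
R3 ← R3 − (22)·R2: [0, 0, 0, 0]
R4 ← R4 + (2)·R2: [0, 0, 0, 0]
R5 ← R5 + (13)·R2: [0, 0, 0, 0]
The echelon form has 2 nonzero rows; the last pivot sits in the augmented column, so rank(C) = 1 but rank([C|b]) = 2.
Since the ranks differ, the system is inconsistent.
It has no solutions.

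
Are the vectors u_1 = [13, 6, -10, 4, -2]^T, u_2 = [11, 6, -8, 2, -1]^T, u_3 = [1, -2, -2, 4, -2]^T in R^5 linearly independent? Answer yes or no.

no

Form the matrix with these vectors as rows and row reduce.
R2 ← R2 − (11/13)·R1: [0, 12/13, 6/13, -18/13, 9/13]
R3 ← R3 − (1/13)·R1: [0, -32/13, -16/13, 48/13, -24/13]
R3 ← R3 + (8/3)·R2: [0, 0, 0, 0, 0]
2 nonzero rows, so the 3 vectors span a space of dimension 2.
Since 2 < 3, the vectors are linearly dependent.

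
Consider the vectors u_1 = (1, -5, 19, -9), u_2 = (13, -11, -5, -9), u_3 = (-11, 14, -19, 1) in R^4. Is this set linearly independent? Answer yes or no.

Form the matrix with these vectors as rows and row reduce.
R2 ← R2 − (13)·R1: [0, 54, -252, 108]
R3 ← R3 + (11)·R1: [0, -41, 190, -98]
R3 ← R3 + (41/54)·R2: [0, 0, -4/3, -16]
3 nonzero rows, so the 3 vectors span a space of dimension 3.
Since 3 = 3, the vectors are linearly independent.

yes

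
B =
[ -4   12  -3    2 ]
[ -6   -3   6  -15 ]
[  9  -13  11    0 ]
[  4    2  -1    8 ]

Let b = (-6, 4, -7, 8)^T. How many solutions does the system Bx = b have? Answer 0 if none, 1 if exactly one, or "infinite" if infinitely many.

0

Row reduce the augmented matrix [B | b].
R2 ← R2 − (3/2)·R1: [0, -21, 21/2, -18, 13]
R3 ← R3 + (9/4)·R1: [0, 14, 17/4, 9/2, -41/2]
R4 ← R4 + R1: [0, 14, -4, 10, 2]
R3 ← R3 + (2/3)·R2: [0, 0, 45/4, -15/2, -71/6]
R4 ← R4 + (2/3)·R2: [0, 0, 3, -2, 32/3]
R4 ← R4 − (4/15)·R3: [0, 0, 0, 0, 622/45]
The echelon form has 4 nonzero rows; the last pivot sits in the augmented column, so rank(B) = 3 but rank([B|b]) = 4.
Since the ranks differ, the system is inconsistent.
It has no solutions.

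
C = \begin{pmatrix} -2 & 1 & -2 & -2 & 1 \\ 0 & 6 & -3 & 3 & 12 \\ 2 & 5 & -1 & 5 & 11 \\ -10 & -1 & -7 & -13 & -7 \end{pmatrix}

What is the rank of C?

Row reduce to echelon form.
R3 ← R3 + R1: [0, 6, -3, 3, 12]
R4 ← R4 − (5)·R1: [0, -6, 3, -3, -12]
R3 ← R3 − R2: [0, 0, 0, 0, 0]
R4 ← R4 + R2: [0, 0, 0, 0, 0]
Echelon form has 2 nonzero rows, so rank(C) = 2.

2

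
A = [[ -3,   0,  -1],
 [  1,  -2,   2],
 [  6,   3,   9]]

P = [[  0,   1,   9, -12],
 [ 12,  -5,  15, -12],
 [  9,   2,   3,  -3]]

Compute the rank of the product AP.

3

First compute AP:
[[ -9,  -5, -30,  39],
 [ -6,  15, -15,   6],
 [117,   9, 126, -135]]
Now row reduce the product.
R2 ← R2 − (2/3)·R1: [0, 55/3, 5, -20]
R3 ← R3 + (13)·R1: [0, -56, -264, 372]
R3 ← R3 + (168/55)·R2: [0, 0, -2736/11, 3420/11]
3 nonzero rows, so rank(AP) = 3.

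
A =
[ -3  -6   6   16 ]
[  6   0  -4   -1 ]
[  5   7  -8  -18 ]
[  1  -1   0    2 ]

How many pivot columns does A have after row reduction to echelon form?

3

Row reduce to echelon form.
R2 ← R2 + (2)·R1: [0, -12, 8, 31]
R3 ← R3 + (5/3)·R1: [0, -3, 2, 26/3]
R4 ← R4 + (1/3)·R1: [0, -3, 2, 22/3]
R3 ← R3 − (1/4)·R2: [0, 0, 0, 11/12]
R4 ← R4 − (1/4)·R2: [0, 0, 0, -5/12]
R4 ← R4 + (5/11)·R3: [0, 0, 0, 0]
Echelon form has 3 nonzero rows, so rank(A) = 3.
Each nonzero row contributes one pivot column: 3 pivot columns.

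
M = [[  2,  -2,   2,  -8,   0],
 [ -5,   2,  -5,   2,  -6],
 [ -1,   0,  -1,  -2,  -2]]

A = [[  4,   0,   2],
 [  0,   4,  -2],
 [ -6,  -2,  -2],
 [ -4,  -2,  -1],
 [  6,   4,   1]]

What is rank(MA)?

2

First compute MA:
[[ 28,   4,  12],
 [-34, -10, -12],
 [ -2,  -2,   0]]
Now row reduce the product.
R2 ← R2 + (17/14)·R1: [0, -36/7, 18/7]
R3 ← R3 + (1/14)·R1: [0, -12/7, 6/7]
R3 ← R3 − (1/3)·R2: [0, 0, 0]
2 nonzero rows, so rank(MA) = 2.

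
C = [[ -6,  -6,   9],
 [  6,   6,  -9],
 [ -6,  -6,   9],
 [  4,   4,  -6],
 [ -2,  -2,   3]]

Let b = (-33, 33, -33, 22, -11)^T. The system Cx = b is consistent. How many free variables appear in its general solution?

Row reduce the augmented matrix [C | b].
R2 ← R2 + R1: [0, 0, 0, 0]
R3 ← R3 − R1: [0, 0, 0, 0]
R4 ← R4 + (2/3)·R1: [0, 0, 0, 0]
R5 ← R5 − (1/3)·R1: [0, 0, 0, 0]
The echelon form has 1 nonzero rows, and every pivot lies in the first 3 columns, so rank(C) = rank([C|b]) = 1.
The system is consistent.
Free variables = (unknowns) − (rank) = 3 − 1 = 2.

2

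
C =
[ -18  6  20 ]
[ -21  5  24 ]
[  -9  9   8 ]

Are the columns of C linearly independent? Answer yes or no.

Row reduce C to echelon form.
R2 ← R2 − (7/6)·R1: [0, -2, 2/3]
R3 ← R3 − (1/2)·R1: [0, 6, -2]
R3 ← R3 + (3)·R2: [0, 0, 0]
2 pivots among 3 columns.
Only 2 < 3 pivot columns, so the columns are linearly dependent.

no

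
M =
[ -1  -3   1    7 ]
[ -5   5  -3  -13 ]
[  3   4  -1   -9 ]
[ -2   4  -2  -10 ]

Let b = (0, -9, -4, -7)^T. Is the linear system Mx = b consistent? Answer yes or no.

Row reduce the augmented matrix [M | b].
R2 ← R2 − (5)·R1: [0, 20, -8, -48, -9]
R3 ← R3 + (3)·R1: [0, -5, 2, 12, -4]
R4 ← R4 − (2)·R1: [0, 10, -4, -24, -7]
R3 ← R3 + (1/4)·R2: [0, 0, 0, 0, -25/4]
R4 ← R4 − (1/2)·R2: [0, 0, 0, 0, -5/2]
R4 ← R4 − (2/5)·R3: [0, 0, 0, 0, 0]
The echelon form has 3 nonzero rows; the last pivot sits in the augmented column, so rank(M) = 2 but rank([M|b]) = 3.
Since the ranks differ, the system is inconsistent.

no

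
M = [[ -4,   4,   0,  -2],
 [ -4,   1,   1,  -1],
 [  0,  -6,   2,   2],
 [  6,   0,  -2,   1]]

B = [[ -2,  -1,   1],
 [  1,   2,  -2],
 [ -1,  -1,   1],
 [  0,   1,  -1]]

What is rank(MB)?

First compute MB:
[[ 12,  10, -10],
 [  8,   4,  -4],
 [ -8, -12,  12],
 [-10,  -3,   3]]
Now row reduce the product.
R2 ← R2 − (2/3)·R1: [0, -8/3, 8/3]
R3 ← R3 + (2/3)·R1: [0, -16/3, 16/3]
R4 ← R4 + (5/6)·R1: [0, 16/3, -16/3]
R3 ← R3 − (2)·R2: [0, 0, 0]
R4 ← R4 + (2)·R2: [0, 0, 0]
2 nonzero rows, so rank(MB) = 2.

2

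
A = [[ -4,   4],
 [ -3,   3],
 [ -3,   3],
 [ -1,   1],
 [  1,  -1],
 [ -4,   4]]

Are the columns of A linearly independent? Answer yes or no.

Row reduce A to echelon form.
R2 ← R2 − (3/4)·R1: [0, 0]
R3 ← R3 − (3/4)·R1: [0, 0]
R4 ← R4 − (1/4)·R1: [0, 0]
R5 ← R5 + (1/4)·R1: [0, 0]
R6 ← R6 − R1: [0, 0]
1 pivot among 2 columns.
Only 1 < 2 pivot columns, so the columns are linearly dependent.

no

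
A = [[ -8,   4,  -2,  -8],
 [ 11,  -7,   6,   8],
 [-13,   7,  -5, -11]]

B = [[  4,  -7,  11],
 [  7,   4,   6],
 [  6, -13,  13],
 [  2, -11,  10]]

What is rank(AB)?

First compute AB:
[[-32, 186, -170],
 [ 47, -271, 237],
 [-55, 305, -276]]
Now row reduce the product.
R2 ← R2 + (47/32)·R1: [0, 35/16, -203/16]
R3 ← R3 − (55/32)·R1: [0, -235/16, 259/16]
R3 ← R3 + (47/7)·R2: [0, 0, -69]
3 nonzero rows, so rank(AB) = 3.

3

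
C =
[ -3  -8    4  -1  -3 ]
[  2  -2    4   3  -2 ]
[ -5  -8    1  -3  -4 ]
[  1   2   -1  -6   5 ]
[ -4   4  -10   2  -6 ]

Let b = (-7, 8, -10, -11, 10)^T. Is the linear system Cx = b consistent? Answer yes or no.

yes

Row reduce the augmented matrix [C | b].
R2 ← R2 + (2/3)·R1: [0, -22/3, 20/3, 7/3, -4, 10/3]
R3 ← R3 − (5/3)·R1: [0, 16/3, -17/3, -4/3, 1, 5/3]
R4 ← R4 + (1/3)·R1: [0, -2/3, 1/3, -19/3, 4, -40/3]
R5 ← R5 − (4/3)·R1: [0, 44/3, -46/3, 10/3, -2, 58/3]
R3 ← R3 + (8/11)·R2: [0, 0, -9/11, 4/11, -21/11, 45/11]
R4 ← R4 − (1/11)·R2: [0, 0, -3/11, -72/11, 48/11, -150/11]
R5 ← R5 + (2)·R2: [0, 0, -2, 8, -10, 26]
R4 ← R4 − (1/3)·R3: [0, 0, 0, -20/3, 5, -15]
R5 ← R5 − (22/9)·R3: [0, 0, 0, 64/9, -16/3, 16]
R5 ← R5 + (16/15)·R4: [0, 0, 0, 0, 0, 0]
The echelon form has 4 nonzero rows, and every pivot lies in the first 5 columns, so rank(C) = rank([C|b]) = 4.
The system is consistent.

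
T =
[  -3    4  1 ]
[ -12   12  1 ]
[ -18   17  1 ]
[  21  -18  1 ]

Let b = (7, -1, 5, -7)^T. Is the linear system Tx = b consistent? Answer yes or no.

Row reduce the augmented matrix [T | b].
R2 ← R2 − (4)·R1: [0, -4, -3, -29]
R3 ← R3 − (6)·R1: [0, -7, -5, -37]
R4 ← R4 + (7)·R1: [0, 10, 8, 42]
R3 ← R3 − (7/4)·R2: [0, 0, 1/4, 55/4]
R4 ← R4 + (5/2)·R2: [0, 0, 1/2, -61/2]
R4 ← R4 − (2)·R3: [0, 0, 0, -58]
The echelon form has 4 nonzero rows; the last pivot sits in the augmented column, so rank(T) = 3 but rank([T|b]) = 4.
Since the ranks differ, the system is inconsistent.

no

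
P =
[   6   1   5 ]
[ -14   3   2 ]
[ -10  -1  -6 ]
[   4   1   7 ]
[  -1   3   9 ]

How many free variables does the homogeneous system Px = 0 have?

0

Row reduce to echelon form.
R2 ← R2 + (7/3)·R1: [0, 16/3, 41/3]
R3 ← R3 + (5/3)·R1: [0, 2/3, 7/3]
R4 ← R4 − (2/3)·R1: [0, 1/3, 11/3]
R5 ← R5 + (1/6)·R1: [0, 19/6, 59/6]
R3 ← R3 − (1/8)·R2: [0, 0, 5/8]
R4 ← R4 − (1/16)·R2: [0, 0, 45/16]
R5 ← R5 − (19/32)·R2: [0, 0, 55/32]
R4 ← R4 − (9/2)·R3: [0, 0, 0]
R5 ← R5 − (11/4)·R3: [0, 0, 0]
3 nonzero rows, so rank(P) = 3.
P has 3 columns; by rank–nullity, nullity = 3 − 3 = 0.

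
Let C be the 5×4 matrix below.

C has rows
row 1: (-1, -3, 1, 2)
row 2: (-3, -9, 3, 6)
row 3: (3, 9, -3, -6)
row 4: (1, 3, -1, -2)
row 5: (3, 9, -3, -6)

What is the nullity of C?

3

Row reduce to echelon form.
R2 ← R2 − (3)·R1: [0, 0, 0, 0]
R3 ← R3 + (3)·R1: [0, 0, 0, 0]
R4 ← R4 + R1: [0, 0, 0, 0]
R5 ← R5 + (3)·R1: [0, 0, 0, 0]
1 nonzero row, so rank(C) = 1.
C has 4 columns; by rank–nullity, nullity = 4 − 1 = 3.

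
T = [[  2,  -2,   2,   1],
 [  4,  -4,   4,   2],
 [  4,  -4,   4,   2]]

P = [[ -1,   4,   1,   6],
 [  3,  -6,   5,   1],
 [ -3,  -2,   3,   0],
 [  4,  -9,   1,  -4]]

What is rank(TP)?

1

First compute TP:
[[-10,   7,  -1,   6],
 [-20,  14,  -2,  12],
 [-20,  14,  -2,  12]]
Now row reduce the product.
R2 ← R2 − (2)·R1: [0, 0, 0, 0]
R3 ← R3 − (2)·R1: [0, 0, 0, 0]
1 nonzero row, so rank(TP) = 1.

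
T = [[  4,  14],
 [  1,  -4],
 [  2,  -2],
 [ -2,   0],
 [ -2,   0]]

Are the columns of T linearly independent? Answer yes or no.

Row reduce T to echelon form.
R2 ← R2 − (1/4)·R1: [0, -15/2]
R3 ← R3 − (1/2)·R1: [0, -9]
R4 ← R4 + (1/2)·R1: [0, 7]
R5 ← R5 + (1/2)·R1: [0, 7]
R3 ← R3 − (6/5)·R2: [0, 0]
R4 ← R4 + (14/15)·R2: [0, 0]
R5 ← R5 + (14/15)·R2: [0, 0]
2 pivots among 2 columns.
Every column is a pivot column, so the columns are linearly independent.

yes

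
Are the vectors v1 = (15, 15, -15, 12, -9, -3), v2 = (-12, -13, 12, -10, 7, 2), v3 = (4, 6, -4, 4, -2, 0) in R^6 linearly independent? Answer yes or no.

Form the matrix with these vectors as rows and row reduce.
R2 ← R2 + (4/5)·R1: [0, -1, 0, -2/5, -1/5, -2/5]
R3 ← R3 − (4/15)·R1: [0, 2, 0, 4/5, 2/5, 4/5]
R3 ← R3 + (2)·R2: [0, 0, 0, 0, 0, 0]
2 nonzero rows, so the 3 vectors span a space of dimension 2.
Since 2 < 3, the vectors are linearly dependent.

no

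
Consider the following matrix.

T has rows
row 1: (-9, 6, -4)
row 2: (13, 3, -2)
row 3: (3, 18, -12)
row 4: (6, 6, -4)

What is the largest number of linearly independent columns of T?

2

Row reduce to echelon form.
R2 ← R2 + (13/9)·R1: [0, 35/3, -70/9]
R3 ← R3 + (1/3)·R1: [0, 20, -40/3]
R4 ← R4 + (2/3)·R1: [0, 10, -20/3]
R3 ← R3 − (12/7)·R2: [0, 0, 0]
R4 ← R4 − (6/7)·R2: [0, 0, 0]
Echelon form has 2 nonzero rows, so rank(T) = 2.
The rank gives the maximum number of linearly independent columns: 2.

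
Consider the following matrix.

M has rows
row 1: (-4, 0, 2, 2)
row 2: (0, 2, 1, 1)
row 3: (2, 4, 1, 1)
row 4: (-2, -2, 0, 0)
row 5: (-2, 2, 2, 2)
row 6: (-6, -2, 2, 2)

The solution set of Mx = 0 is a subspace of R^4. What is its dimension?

2

Row reduce to echelon form.
R3 ← R3 + (1/2)·R1: [0, 4, 2, 2]
R4 ← R4 − (1/2)·R1: [0, -2, -1, -1]
R5 ← R5 − (1/2)·R1: [0, 2, 1, 1]
R6 ← R6 − (3/2)·R1: [0, -2, -1, -1]
R3 ← R3 − (2)·R2: [0, 0, 0, 0]
R4 ← R4 + R2: [0, 0, 0, 0]
R5 ← R5 − R2: [0, 0, 0, 0]
R6 ← R6 + R2: [0, 0, 0, 0]
2 nonzero rows, so rank(M) = 2.
M has 4 columns; by rank–nullity, nullity = 4 − 2 = 2.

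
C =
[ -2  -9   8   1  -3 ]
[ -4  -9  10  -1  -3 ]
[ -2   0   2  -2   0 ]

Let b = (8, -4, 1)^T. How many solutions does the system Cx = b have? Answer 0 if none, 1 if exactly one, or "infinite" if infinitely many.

Row reduce the augmented matrix [C | b].
R2 ← R2 − (2)·R1: [0, 9, -6, -3, 3, -20]
R3 ← R3 − R1: [0, 9, -6, -3, 3, -7]
R3 ← R3 − R2: [0, 0, 0, 0, 0, 13]
The echelon form has 3 nonzero rows; the last pivot sits in the augmented column, so rank(C) = 2 but rank([C|b]) = 3.
Since the ranks differ, the system is inconsistent.
It has no solutions.

0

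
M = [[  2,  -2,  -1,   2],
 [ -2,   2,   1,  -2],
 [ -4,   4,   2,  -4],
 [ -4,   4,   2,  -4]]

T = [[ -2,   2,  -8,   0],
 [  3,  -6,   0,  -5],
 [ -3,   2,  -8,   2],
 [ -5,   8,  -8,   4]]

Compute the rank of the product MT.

First compute MT:
[[-17,  30, -24,  16],
 [ 17, -30,  24, -16],
 [ 34, -60,  48, -32],
 [ 34, -60,  48, -32]]
Now row reduce the product.
R2 ← R2 + R1: [0, 0, 0, 0]
R3 ← R3 + (2)·R1: [0, 0, 0, 0]
R4 ← R4 + (2)·R1: [0, 0, 0, 0]
1 nonzero row, so rank(MT) = 1.

1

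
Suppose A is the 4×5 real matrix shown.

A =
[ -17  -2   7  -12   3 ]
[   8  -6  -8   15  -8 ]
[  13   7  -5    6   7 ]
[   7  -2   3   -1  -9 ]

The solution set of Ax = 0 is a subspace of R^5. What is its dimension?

1

Row reduce to echelon form.
R2 ← R2 + (8/17)·R1: [0, -118/17, -80/17, 159/17, -112/17]
R3 ← R3 + (13/17)·R1: [0, 93/17, 6/17, -54/17, 158/17]
R4 ← R4 + (7/17)·R1: [0, -48/17, 100/17, -101/17, -132/17]
R3 ← R3 + (93/118)·R2: [0, 0, -198/59, 495/118, 242/59]
R4 ← R4 − (24/59)·R2: [0, 0, 460/59, -575/59, -300/59]
R4 ← R4 + (230/99)·R3: [0, 0, 0, 0, 40/9]
4 nonzero rows, so rank(A) = 4.
A has 5 columns; by rank–nullity, nullity = 5 − 4 = 1.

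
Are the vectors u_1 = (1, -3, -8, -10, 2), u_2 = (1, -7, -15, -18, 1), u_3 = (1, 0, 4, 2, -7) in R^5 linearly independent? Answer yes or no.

Form the matrix with these vectors as rows and row reduce.
R2 ← R2 − R1: [0, -4, -7, -8, -1]
R3 ← R3 − R1: [0, 3, 12, 12, -9]
R3 ← R3 + (3/4)·R2: [0, 0, 27/4, 6, -39/4]
3 nonzero rows, so the 3 vectors span a space of dimension 3.
Since 3 = 3, the vectors are linearly independent.

yes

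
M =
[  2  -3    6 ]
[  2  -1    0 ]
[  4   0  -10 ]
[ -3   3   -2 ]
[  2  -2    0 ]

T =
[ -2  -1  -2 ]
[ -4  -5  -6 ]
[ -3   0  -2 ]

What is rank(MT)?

2

First compute MT:
[[-10,  13,   2],
 [  0,   3,   2],
 [ 22,  -4,  12],
 [  0, -12,  -8],
 [  4,   8,   8]]
Now row reduce the product.
R3 ← R3 + (11/5)·R1: [0, 123/5, 82/5]
R5 ← R5 + (2/5)·R1: [0, 66/5, 44/5]
R3 ← R3 − (41/5)·R2: [0, 0, 0]
R4 ← R4 + (4)·R2: [0, 0, 0]
R5 ← R5 − (22/5)·R2: [0, 0, 0]
2 nonzero rows, so rank(MT) = 2.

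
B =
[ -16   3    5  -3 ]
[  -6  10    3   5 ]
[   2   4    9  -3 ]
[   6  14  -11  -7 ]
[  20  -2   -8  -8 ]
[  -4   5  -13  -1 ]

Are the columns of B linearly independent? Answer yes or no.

yes

Row reduce B to echelon form.
R2 ← R2 − (3/8)·R1: [0, 71/8, 9/8, 49/8]
R3 ← R3 + (1/8)·R1: [0, 35/8, 77/8, -27/8]
R4 ← R4 + (3/8)·R1: [0, 121/8, -73/8, -65/8]
R5 ← R5 + (5/4)·R1: [0, 7/4, -7/4, -47/4]
R6 ← R6 − (1/4)·R1: [0, 17/4, -57/4, -1/4]
R3 ← R3 − (35/71)·R2: [0, 0, 644/71, -454/71]
R4 ← R4 − (121/71)·R2: [0, 0, -784/71, -1318/71]
R5 ← R5 − (14/71)·R2: [0, 0, -140/71, -920/71]
R6 ← R6 − (34/71)·R2: [0, 0, -1050/71, -226/71]
R4 ← R4 + (28/23)·R3: [0, 0, 0, -606/23]
R5 ← R5 + (5/23)·R3: [0, 0, 0, -330/23]
R6 ← R6 + (75/46)·R3: [0, 0, 0, -313/23]
R5 ← R5 − (55/101)·R4: [0, 0, 0, 0]
R6 ← R6 − (313/606)·R4: [0, 0, 0, 0]
4 pivots among 4 columns.
Every column is a pivot column, so the columns are linearly independent.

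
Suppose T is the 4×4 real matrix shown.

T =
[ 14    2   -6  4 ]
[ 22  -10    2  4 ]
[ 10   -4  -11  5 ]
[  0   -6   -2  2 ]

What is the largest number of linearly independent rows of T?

4

Row reduce to echelon form.
R2 ← R2 − (11/7)·R1: [0, -92/7, 80/7, -16/7]
R3 ← R3 − (5/7)·R1: [0, -38/7, -47/7, 15/7]
R3 ← R3 − (19/46)·R2: [0, 0, -263/23, 71/23]
R4 ← R4 − (21/46)·R2: [0, 0, -166/23, 70/23]
R4 ← R4 − (166/263)·R3: [0, 0, 0, 288/263]
Echelon form has 4 nonzero rows, so rank(T) = 4.
The rank gives the maximum number of linearly independent rows: 4.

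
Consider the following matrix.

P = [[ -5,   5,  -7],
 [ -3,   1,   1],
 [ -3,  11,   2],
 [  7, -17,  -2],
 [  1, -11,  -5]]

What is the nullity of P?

Row reduce to echelon form.
R2 ← R2 − (3/5)·R1: [0, -2, 26/5]
R3 ← R3 − (3/5)·R1: [0, 8, 31/5]
R4 ← R4 + (7/5)·R1: [0, -10, -59/5]
R5 ← R5 + (1/5)·R1: [0, -10, -32/5]
R3 ← R3 + (4)·R2: [0, 0, 27]
R4 ← R4 − (5)·R2: [0, 0, -189/5]
R5 ← R5 − (5)·R2: [0, 0, -162/5]
R4 ← R4 + (7/5)·R3: [0, 0, 0]
R5 ← R5 + (6/5)·R3: [0, 0, 0]
3 nonzero rows, so rank(P) = 3.
P has 3 columns; by rank–nullity, nullity = 3 − 3 = 0.

0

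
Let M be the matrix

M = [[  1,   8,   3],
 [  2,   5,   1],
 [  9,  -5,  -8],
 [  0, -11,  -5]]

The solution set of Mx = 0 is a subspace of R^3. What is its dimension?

1

Row reduce to echelon form.
R2 ← R2 − (2)·R1: [0, -11, -5]
R3 ← R3 − (9)·R1: [0, -77, -35]
R3 ← R3 − (7)·R2: [0, 0, 0]
R4 ← R4 − R2: [0, 0, 0]
2 nonzero rows, so rank(M) = 2.
M has 3 columns; by rank–nullity, nullity = 3 − 2 = 1.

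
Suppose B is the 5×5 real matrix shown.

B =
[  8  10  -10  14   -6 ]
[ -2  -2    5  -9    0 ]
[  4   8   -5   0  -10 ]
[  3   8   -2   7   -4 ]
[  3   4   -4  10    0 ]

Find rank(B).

4

Row reduce to echelon form.
R2 ← R2 + (1/4)·R1: [0, 1/2, 5/2, -11/2, -3/2]
R3 ← R3 − (1/2)·R1: [0, 3, 0, -7, -7]
R4 ← R4 − (3/8)·R1: [0, 17/4, 7/4, 7/4, -7/4]
R5 ← R5 − (3/8)·R1: [0, 1/4, -1/4, 19/4, 9/4]
R3 ← R3 − (6)·R2: [0, 0, -15, 26, 2]
R4 ← R4 − (17/2)·R2: [0, 0, -39/2, 97/2, 11]
R5 ← R5 − (1/2)·R2: [0, 0, -3/2, 15/2, 3]
R4 ← R4 − (13/10)·R3: [0, 0, 0, 147/10, 42/5]
R5 ← R5 − (1/10)·R3: [0, 0, 0, 49/10, 14/5]
R5 ← R5 − (1/3)·R4: [0, 0, 0, 0, 0]
Echelon form has 4 nonzero rows, so rank(B) = 4.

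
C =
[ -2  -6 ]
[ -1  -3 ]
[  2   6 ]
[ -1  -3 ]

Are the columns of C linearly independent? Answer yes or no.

no

Row reduce C to echelon form.
R2 ← R2 − (1/2)·R1: [0, 0]
R3 ← R3 + R1: [0, 0]
R4 ← R4 − (1/2)·R1: [0, 0]
1 pivot among 2 columns.
Only 1 < 2 pivot columns, so the columns are linearly dependent.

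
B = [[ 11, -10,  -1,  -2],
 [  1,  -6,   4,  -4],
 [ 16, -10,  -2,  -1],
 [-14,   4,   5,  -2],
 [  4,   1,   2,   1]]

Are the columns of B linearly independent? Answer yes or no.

Row reduce B to echelon form.
R2 ← R2 − (1/11)·R1: [0, -56/11, 45/11, -42/11]
R3 ← R3 − (16/11)·R1: [0, 50/11, -6/11, 21/11]
R4 ← R4 + (14/11)·R1: [0, -96/11, 41/11, -50/11]
R5 ← R5 − (4/11)·R1: [0, 51/11, 26/11, 19/11]
R3 ← R3 + (25/28)·R2: [0, 0, 87/28, -3/2]
R4 ← R4 − (12/7)·R2: [0, 0, -23/7, 2]
R5 ← R5 + (51/56)·R2: [0, 0, 341/56, -7/4]
R4 ← R4 + (92/87)·R3: [0, 0, 0, 12/29]
R5 ← R5 − (341/174)·R3: [0, 0, 0, 69/58]
R5 ← R5 − (23/8)·R4: [0, 0, 0, 0]
4 pivots among 4 columns.
Every column is a pivot column, so the columns are linearly independent.

yes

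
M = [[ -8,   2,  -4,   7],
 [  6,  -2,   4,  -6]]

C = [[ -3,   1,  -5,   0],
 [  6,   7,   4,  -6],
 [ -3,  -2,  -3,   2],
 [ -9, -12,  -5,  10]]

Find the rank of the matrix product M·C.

1

First compute MC:
[[-15, -70,  25,  50],
 [ 12,  56, -20, -40]]
Now row reduce the product.
R2 ← R2 + (4/5)·R1: [0, 0, 0, 0]
1 nonzero row, so rank(MC) = 1.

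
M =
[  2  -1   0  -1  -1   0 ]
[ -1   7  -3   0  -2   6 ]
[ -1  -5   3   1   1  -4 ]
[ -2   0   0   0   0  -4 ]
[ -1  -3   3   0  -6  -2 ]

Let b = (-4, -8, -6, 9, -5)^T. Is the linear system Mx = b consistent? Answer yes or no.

Row reduce the augmented matrix [M | b].
R2 ← R2 + (1/2)·R1: [0, 13/2, -3, -1/2, -5/2, 6, -10]
R3 ← R3 + (1/2)·R1: [0, -11/2, 3, 1/2, 1/2, -4, -8]
R4 ← R4 + R1: [0, -1, 0, -1, -1, -4, 5]
R5 ← R5 + (1/2)·R1: [0, -7/2, 3, -1/2, -13/2, -2, -7]
R3 ← R3 + (11/13)·R2: [0, 0, 6/13, 1/13, -21/13, 14/13, -214/13]
R4 ← R4 + (2/13)·R2: [0, 0, -6/13, -14/13, -18/13, -40/13, 45/13]
R5 ← R5 + (7/13)·R2: [0, 0, 18/13, -10/13, -102/13, 16/13, -161/13]
R4 ← R4 + R3: [0, 0, 0, -1, -3, -2, -13]
R5 ← R5 − (3)·R3: [0, 0, 0, -1, -3, -2, 37]
R5 ← R5 − R4: [0, 0, 0, 0, 0, 0, 50]
The echelon form has 5 nonzero rows; the last pivot sits in the augmented column, so rank(M) = 4 but rank([M|b]) = 5.
Since the ranks differ, the system is inconsistent.

no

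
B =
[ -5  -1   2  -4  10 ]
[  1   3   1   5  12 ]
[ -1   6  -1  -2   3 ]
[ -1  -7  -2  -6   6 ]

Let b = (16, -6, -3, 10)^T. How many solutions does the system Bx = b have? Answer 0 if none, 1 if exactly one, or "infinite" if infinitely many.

Row reduce the augmented matrix [B | b].
R2 ← R2 + (1/5)·R1: [0, 14/5, 7/5, 21/5, 14, -14/5]
R3 ← R3 − (1/5)·R1: [0, 31/5, -7/5, -6/5, 1, -31/5]
R4 ← R4 − (1/5)·R1: [0, -34/5, -12/5, -26/5, 4, 34/5]
R3 ← R3 − (31/14)·R2: [0, 0, -9/2, -21/2, -30, 0]
R4 ← R4 + (17/7)·R2: [0, 0, 1, 5, 38, 0]
R4 ← R4 + (2/9)·R3: [0, 0, 0, 8/3, 94/3, 0]
The echelon form has 4 nonzero rows, and every pivot lies in the first 5 columns, so rank(B) = rank([B|b]) = 4.
The system is consistent.
rank = 4 < 5 unknowns, so there are infinitely many solutions.

infinite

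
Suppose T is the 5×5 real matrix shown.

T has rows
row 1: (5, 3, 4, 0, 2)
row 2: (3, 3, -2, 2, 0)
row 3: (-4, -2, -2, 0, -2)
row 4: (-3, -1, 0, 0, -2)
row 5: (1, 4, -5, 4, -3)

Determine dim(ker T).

Row reduce to echelon form.
R2 ← R2 − (3/5)·R1: [0, 6/5, -22/5, 2, -6/5]
R3 ← R3 + (4/5)·R1: [0, 2/5, 6/5, 0, -2/5]
R4 ← R4 + (3/5)·R1: [0, 4/5, 12/5, 0, -4/5]
R5 ← R5 − (1/5)·R1: [0, 17/5, -29/5, 4, -17/5]
R3 ← R3 − (1/3)·R2: [0, 0, 8/3, -2/3, 0]
R4 ← R4 − (2/3)·R2: [0, 0, 16/3, -4/3, 0]
R5 ← R5 − (17/6)·R2: [0, 0, 20/3, -5/3, 0]
R4 ← R4 − (2)·R3: [0, 0, 0, 0, 0]
R5 ← R5 − (5/2)·R3: [0, 0, 0, 0, 0]
3 nonzero rows, so rank(T) = 3.
T has 5 columns; by rank–nullity, nullity = 5 − 3 = 2.

2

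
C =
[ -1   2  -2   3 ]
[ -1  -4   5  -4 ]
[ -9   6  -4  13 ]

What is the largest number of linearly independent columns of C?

Row reduce to echelon form.
R2 ← R2 − R1: [0, -6, 7, -7]
R3 ← R3 − (9)·R1: [0, -12, 14, -14]
R3 ← R3 − (2)·R2: [0, 0, 0, 0]
Echelon form has 2 nonzero rows, so rank(C) = 2.
The rank gives the maximum number of linearly independent columns: 2.

2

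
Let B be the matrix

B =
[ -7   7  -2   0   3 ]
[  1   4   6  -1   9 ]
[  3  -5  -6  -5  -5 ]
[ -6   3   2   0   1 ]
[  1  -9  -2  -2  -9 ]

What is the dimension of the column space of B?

5

Row reduce to echelon form.
R2 ← R2 + (1/7)·R1: [0, 5, 40/7, -1, 66/7]
R3 ← R3 + (3/7)·R1: [0, -2, -48/7, -5, -26/7]
R4 ← R4 − (6/7)·R1: [0, -3, 26/7, 0, -11/7]
R5 ← R5 + (1/7)·R1: [0, -8, -16/7, -2, -60/7]
R3 ← R3 + (2/5)·R2: [0, 0, -32/7, -27/5, 2/35]
R4 ← R4 + (3/5)·R2: [0, 0, 50/7, -3/5, 143/35]
R5 ← R5 + (8/5)·R2: [0, 0, 48/7, -18/5, 228/35]
R4 ← R4 + (25/16)·R3: [0, 0, 0, -723/80, 167/40]
R5 ← R5 + (3/2)·R3: [0, 0, 0, -117/10, 33/5]
R5 ← R5 − (312/241)·R4: [0, 0, 0, 0, 288/241]
Echelon form has 5 nonzero rows, so rank(B) = 5.
The column space has dimension equal to the rank: 5.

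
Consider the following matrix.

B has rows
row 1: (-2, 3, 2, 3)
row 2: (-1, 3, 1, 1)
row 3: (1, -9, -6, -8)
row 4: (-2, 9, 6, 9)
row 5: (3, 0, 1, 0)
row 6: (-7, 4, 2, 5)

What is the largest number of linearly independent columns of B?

4

Row reduce to echelon form.
R2 ← R2 − (1/2)·R1: [0, 3/2, 0, -1/2]
R3 ← R3 + (1/2)·R1: [0, -15/2, -5, -13/2]
R4 ← R4 − R1: [0, 6, 4, 6]
R5 ← R5 + (3/2)·R1: [0, 9/2, 4, 9/2]
R6 ← R6 − (7/2)·R1: [0, -13/2, -5, -11/2]
R3 ← R3 + (5)·R2: [0, 0, -5, -9]
R4 ← R4 − (4)·R2: [0, 0, 4, 8]
R5 ← R5 − (3)·R2: [0, 0, 4, 6]
R6 ← R6 + (13/3)·R2: [0, 0, -5, -23/3]
R4 ← R4 + (4/5)·R3: [0, 0, 0, 4/5]
R5 ← R5 + (4/5)·R3: [0, 0, 0, -6/5]
R6 ← R6 − R3: [0, 0, 0, 4/3]
R5 ← R5 + (3/2)·R4: [0, 0, 0, 0]
R6 ← R6 − (5/3)·R4: [0, 0, 0, 0]
Echelon form has 4 nonzero rows, so rank(B) = 4.
The rank gives the maximum number of linearly independent columns: 4.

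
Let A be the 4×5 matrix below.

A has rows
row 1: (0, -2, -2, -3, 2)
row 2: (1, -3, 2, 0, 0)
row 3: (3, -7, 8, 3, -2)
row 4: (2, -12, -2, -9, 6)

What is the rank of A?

2

Row reduce to echelon form.
Swap R1 ↔ R2
R3 ← R3 − (3)·R1: [0, 2, 2, 3, -2]
R4 ← R4 − (2)·R1: [0, -6, -6, -9, 6]
R3 ← R3 + R2: [0, 0, 0, 0, 0]
R4 ← R4 − (3)·R2: [0, 0, 0, 0, 0]
Echelon form has 2 nonzero rows, so rank(A) = 2.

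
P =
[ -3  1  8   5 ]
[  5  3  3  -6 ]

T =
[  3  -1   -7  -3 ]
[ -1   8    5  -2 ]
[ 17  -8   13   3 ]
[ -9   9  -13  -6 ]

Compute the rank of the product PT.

2

First compute PT:
[[ 81,  -8,  65,   1],
 [117, -59,  97,  24]]
Now row reduce the product.
R2 ← R2 − (13/9)·R1: [0, -427/9, 28/9, 203/9]
2 nonzero rows, so rank(PT) = 2.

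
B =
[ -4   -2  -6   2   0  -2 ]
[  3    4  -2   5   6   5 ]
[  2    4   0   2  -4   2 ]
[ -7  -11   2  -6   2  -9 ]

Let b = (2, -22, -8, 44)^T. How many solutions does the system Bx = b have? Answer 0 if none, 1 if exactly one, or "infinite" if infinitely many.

Row reduce the augmented matrix [B | b].
R2 ← R2 + (3/4)·R1: [0, 5/2, -13/2, 13/2, 6, 7/2, -41/2]
R3 ← R3 + (1/2)·R1: [0, 3, -3, 3, -4, 1, -7]
R4 ← R4 − (7/4)·R1: [0, -15/2, 25/2, -19/2, 2, -11/2, 81/2]
R3 ← R3 − (6/5)·R2: [0, 0, 24/5, -24/5, -56/5, -16/5, 88/5]
R4 ← R4 + (3)·R2: [0, 0, -7, 10, 20, 5, -21]
R4 ← R4 + (35/24)·R3: [0, 0, 0, 3, 11/3, 1/3, 14/3]
The echelon form has 4 nonzero rows, and every pivot lies in the first 6 columns, so rank(B) = rank([B|b]) = 4.
The system is consistent.
rank = 4 < 6 unknowns, so there are infinitely many solutions.

infinite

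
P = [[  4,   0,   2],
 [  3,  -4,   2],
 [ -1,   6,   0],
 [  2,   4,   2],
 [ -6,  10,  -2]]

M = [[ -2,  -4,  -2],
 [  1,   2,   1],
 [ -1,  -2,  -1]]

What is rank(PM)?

1

First compute PM:
[[-10, -20, -10],
 [-12, -24, -12],
 [  8,  16,   8],
 [ -2,  -4,  -2],
 [ 24,  48,  24]]
Now row reduce the product.
R2 ← R2 − (6/5)·R1: [0, 0, 0]
R3 ← R3 + (4/5)·R1: [0, 0, 0]
R4 ← R4 − (1/5)·R1: [0, 0, 0]
R5 ← R5 + (12/5)·R1: [0, 0, 0]
1 nonzero row, so rank(PM) = 1.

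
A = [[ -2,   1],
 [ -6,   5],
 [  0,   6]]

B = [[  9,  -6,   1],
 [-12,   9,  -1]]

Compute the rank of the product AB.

2

First compute AB:
[[-30,  21,  -3],
 [-114,  81, -11],
 [-72,  54,  -6]]
Now row reduce the product.
R2 ← R2 − (19/5)·R1: [0, 6/5, 2/5]
R3 ← R3 − (12/5)·R1: [0, 18/5, 6/5]
R3 ← R3 − (3)·R2: [0, 0, 0]
2 nonzero rows, so rank(AB) = 2.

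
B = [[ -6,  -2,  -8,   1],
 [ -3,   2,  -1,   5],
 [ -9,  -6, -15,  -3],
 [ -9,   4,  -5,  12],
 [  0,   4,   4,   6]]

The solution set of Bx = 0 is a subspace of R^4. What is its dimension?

Row reduce to echelon form.
R2 ← R2 − (1/2)·R1: [0, 3, 3, 9/2]
R3 ← R3 − (3/2)·R1: [0, -3, -3, -9/2]
R4 ← R4 − (3/2)·R1: [0, 7, 7, 21/2]
R3 ← R3 + R2: [0, 0, 0, 0]
R4 ← R4 − (7/3)·R2: [0, 0, 0, 0]
R5 ← R5 − (4/3)·R2: [0, 0, 0, 0]
2 nonzero rows, so rank(B) = 2.
B has 4 columns; by rank–nullity, nullity = 4 − 2 = 2.

2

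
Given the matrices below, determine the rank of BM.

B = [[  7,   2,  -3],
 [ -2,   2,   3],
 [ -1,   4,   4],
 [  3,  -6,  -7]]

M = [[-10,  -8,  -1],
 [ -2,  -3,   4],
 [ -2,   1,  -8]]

2

First compute BM:
[[-68, -65,  25],
 [ 10,  13, -14],
 [ -6,   0, -15],
 [ -4, -13,  29]]
Now row reduce the product.
R2 ← R2 + (5/34)·R1: [0, 117/34, -351/34]
R3 ← R3 − (3/34)·R1: [0, 195/34, -585/34]
R4 ← R4 − (1/17)·R1: [0, -156/17, 468/17]
R3 ← R3 − (5/3)·R2: [0, 0, 0]
R4 ← R4 + (8/3)·R2: [0, 0, 0]
2 nonzero rows, so rank(BM) = 2.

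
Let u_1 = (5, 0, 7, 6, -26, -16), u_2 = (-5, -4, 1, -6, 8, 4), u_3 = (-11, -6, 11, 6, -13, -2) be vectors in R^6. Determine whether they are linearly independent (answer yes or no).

Form the matrix with these vectors as rows and row reduce.
R2 ← R2 + R1: [0, -4, 8, 0, -18, -12]
R3 ← R3 + (11/5)·R1: [0, -6, 132/5, 96/5, -351/5, -186/5]
R3 ← R3 − (3/2)·R2: [0, 0, 72/5, 96/5, -216/5, -96/5]
3 nonzero rows, so the 3 vectors span a space of dimension 3.
Since 3 = 3, the vectors are linearly independent.

yes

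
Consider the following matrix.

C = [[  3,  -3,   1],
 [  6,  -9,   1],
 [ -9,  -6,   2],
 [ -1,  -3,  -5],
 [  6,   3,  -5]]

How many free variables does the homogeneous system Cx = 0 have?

Row reduce to echelon form.
R2 ← R2 − (2)·R1: [0, -3, -1]
R3 ← R3 + (3)·R1: [0, -15, 5]
R4 ← R4 + (1/3)·R1: [0, -4, -14/3]
R5 ← R5 − (2)·R1: [0, 9, -7]
R3 ← R3 − (5)·R2: [0, 0, 10]
R4 ← R4 − (4/3)·R2: [0, 0, -10/3]
R5 ← R5 + (3)·R2: [0, 0, -10]
R4 ← R4 + (1/3)·R3: [0, 0, 0]
R5 ← R5 + R3: [0, 0, 0]
3 nonzero rows, so rank(C) = 3.
C has 3 columns; by rank–nullity, nullity = 3 − 3 = 0.

0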